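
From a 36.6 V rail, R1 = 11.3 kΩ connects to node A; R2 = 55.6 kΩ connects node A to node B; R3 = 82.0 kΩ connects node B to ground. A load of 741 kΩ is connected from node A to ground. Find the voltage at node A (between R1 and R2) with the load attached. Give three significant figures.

Below node A the series string R2+R3 = 137.6 kΩ sits in parallel with the 741 kΩ load: 116.1 kΩ.
V_A = 36.6 × 116.1/(11.3 + 116.1) = 33.4 V.

V ≈ 33.4 V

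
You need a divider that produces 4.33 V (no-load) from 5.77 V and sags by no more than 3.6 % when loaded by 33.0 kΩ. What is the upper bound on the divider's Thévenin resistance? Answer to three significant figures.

Loading drop = R_th/(R_th + R_L) ≤ 0.0360, so R_th ≤ R_L · ε/(1−ε) = 33.0 kΩ × 0.0360/0.9640 = 1.23 kΩ.
(Any R1, R2 with R2/(R1+R2) = 0.750 and R1‖R2 ≤ 1.23 kΩ will meet the spec.)

R_th ≤ 1.23 kΩ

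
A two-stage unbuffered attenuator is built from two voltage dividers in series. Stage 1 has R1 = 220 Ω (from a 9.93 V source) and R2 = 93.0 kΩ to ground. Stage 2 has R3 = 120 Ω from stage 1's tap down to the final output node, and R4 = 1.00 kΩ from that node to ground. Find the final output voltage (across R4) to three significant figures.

V_out ≈ 7.40 V

Stage 2 presents R3+R4 = 1120 Ω as a load on stage 1's tap.
Stage 1's lower leg becomes R2‖(R3+R4) = 1107 Ω, so V_mid = 9.93 × 1107/1327 = 8.283 V.
Stage 2 is itself unloaded: V_out = V_mid × R4/(R3+R4) = 8.283 × 1000/1120 = 7.40 V.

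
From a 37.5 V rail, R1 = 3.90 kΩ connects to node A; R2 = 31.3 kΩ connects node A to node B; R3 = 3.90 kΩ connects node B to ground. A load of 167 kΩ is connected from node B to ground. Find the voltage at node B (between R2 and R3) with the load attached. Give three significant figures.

V ≈ 3.66 V

At node B, R3 is in parallel with the load: R3‖R_L = 3.811 kΩ.
Below node A the resistance is R2 + (R3‖R_L) = 35.11 kΩ, so V_A = 37.5 × 35.11/39.01 = 33.75 V.
Then V_B = V_A × (R3‖R_L)/(R2 + R3‖R_L) = 33.75 × 3.811/35.11 = 3.66 V.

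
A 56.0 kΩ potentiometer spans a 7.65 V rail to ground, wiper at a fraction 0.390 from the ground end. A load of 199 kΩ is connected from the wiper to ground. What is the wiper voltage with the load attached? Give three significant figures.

V ≈ 2.80 V

The wiper splits the pot into (1−α)R = 34.16 kΩ above and αR = 21.84 kΩ below.
Lower section ‖ load = 19.68 kΩ.
V_wiper = 7.65 × 19.68/(34.16 + 19.68) = 2.80 V.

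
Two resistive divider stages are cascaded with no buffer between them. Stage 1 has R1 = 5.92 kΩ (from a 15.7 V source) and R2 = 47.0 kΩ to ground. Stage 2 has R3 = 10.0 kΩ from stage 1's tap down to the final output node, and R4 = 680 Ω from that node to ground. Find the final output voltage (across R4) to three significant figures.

Stage 2 presents R3+R4 = 10680 Ω as a load on stage 1's tap.
Stage 1's lower leg becomes R2‖(R3+R4) = 8702 Ω, so V_mid = 15.7 × 8702/14620 = 9.344 V.
Stage 2 is itself unloaded: V_out = V_mid × R4/(R3+R4) = 9.344 × 680/10680 = 0.595 V.

V_out ≈ 0.595 V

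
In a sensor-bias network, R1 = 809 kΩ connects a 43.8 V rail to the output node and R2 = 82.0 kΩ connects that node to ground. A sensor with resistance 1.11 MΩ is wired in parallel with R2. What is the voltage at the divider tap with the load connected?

V_out ≈ 3.78 V

The load sits in parallel with R2: R2‖R_L = (82.0 × 1110) / (82.0 + 1110) = 76.36 kΩ.
V_out = 43.8 × 76.36 / (809 + 76.36) = 43.8 × 76.36/885.4 = 3.78 V.
(Unloaded it would have been 4.03 V.)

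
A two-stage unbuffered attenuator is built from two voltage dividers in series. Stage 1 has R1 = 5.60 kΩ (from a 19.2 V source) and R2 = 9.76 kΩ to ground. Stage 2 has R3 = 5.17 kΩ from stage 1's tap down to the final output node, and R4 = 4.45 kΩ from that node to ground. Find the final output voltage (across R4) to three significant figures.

Stage 2 presents R3+R4 = 9.620 kΩ as a load on stage 1's tap.
Stage 1's lower leg becomes R2‖(R3+R4) = 4.845 kΩ, so V_mid = 19.2 × 4.845/10.44 = 8.906 V.
Stage 2 is itself unloaded: V_out = V_mid × R4/(R3+R4) = 8.906 × 4.45/9.620 = 4.12 V.

V_out ≈ 4.12 V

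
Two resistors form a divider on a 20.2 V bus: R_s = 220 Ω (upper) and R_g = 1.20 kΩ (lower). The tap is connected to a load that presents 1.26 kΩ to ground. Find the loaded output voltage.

The load sits in parallel with R_g: R_g‖R_L = (1200 × 1260) / (1200 + 1260) = 614.6 Ω.
V_out = 20.2 × 614.6 / (220 + 614.6) = 20.2 × 614.6/834.6 = 14.9 V.

V_out ≈ 14.9 V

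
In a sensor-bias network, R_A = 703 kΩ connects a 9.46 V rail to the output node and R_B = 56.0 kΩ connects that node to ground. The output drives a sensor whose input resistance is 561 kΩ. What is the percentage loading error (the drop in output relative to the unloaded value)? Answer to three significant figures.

The divider's output (Thévenin) resistance is R_A‖R_B = 51.87 kΩ.
Fractional drop under load = R_th/(R_th + R_L) = 51.87 / (51.87 + 561) = 0.08463.
So the output falls by 8.46 %.

8.46 %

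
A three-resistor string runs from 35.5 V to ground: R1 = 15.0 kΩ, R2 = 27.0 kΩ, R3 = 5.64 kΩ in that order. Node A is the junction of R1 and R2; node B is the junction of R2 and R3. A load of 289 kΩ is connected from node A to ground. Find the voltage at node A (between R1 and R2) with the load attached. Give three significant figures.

Below node A the series string R2+R3 = 32.64 kΩ sits in parallel with the 289 kΩ load: 29.33 kΩ.
V_A = 35.5 × 29.33/(15.0 + 29.33) = 23.5 V.

V ≈ 23.5 V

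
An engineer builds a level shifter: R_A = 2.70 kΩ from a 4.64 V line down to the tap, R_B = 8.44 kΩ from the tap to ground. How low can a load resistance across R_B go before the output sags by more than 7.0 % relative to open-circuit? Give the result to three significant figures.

Output resistance R_th = R_A‖R_B = (2.70 × 8.44)/11.14 = 2.046 kΩ.
The fractional drop is R_th/(R_th + R_L); requiring this ≤ 0.0700 gives R_L ≥ R_th(1/0.0700 − 1) = 2.046 × 13.29 = 27.2 kΩ.

R_L(min) ≈ 27.2 kΩ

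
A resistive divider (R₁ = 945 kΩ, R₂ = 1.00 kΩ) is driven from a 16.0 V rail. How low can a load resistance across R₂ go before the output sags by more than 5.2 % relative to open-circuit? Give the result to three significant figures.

Output resistance R_th = R₁‖R₂ = (945000 × 1000)/946000 = 998.9 Ω.
The fractional drop is R_th/(R_th + R_L); requiring this ≤ 0.0520 gives R_L ≥ R_th(1/0.0520 − 1) = 998.9 × 18.23 = 18.2 kΩ.

R_L(min) ≈ 18.2 kΩ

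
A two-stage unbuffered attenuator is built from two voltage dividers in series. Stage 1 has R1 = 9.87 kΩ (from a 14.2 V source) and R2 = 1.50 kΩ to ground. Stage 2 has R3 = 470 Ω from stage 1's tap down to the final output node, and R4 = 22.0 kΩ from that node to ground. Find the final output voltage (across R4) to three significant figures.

V_out ≈ 1.73 V

Stage 2 presents R3+R4 = 22470 Ω as a load on stage 1's tap.
Stage 1's lower leg becomes R2‖(R3+R4) = 1406 Ω, so V_mid = 14.2 × 1406/11280 = 1.771 V.
Stage 2 is itself unloaded: V_out = V_mid × R4/(R3+R4) = 1.771 × 22000/22470 = 1.73 V.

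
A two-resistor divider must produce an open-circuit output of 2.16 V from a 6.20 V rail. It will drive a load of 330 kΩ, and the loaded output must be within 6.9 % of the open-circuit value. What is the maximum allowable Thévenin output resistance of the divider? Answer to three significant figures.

Loading drop = R_th/(R_th + R_L) ≤ 0.0690, so R_th ≤ R_L · ε/(1−ε) = 330 kΩ × 0.0690/0.9310 = 24.5 kΩ.
(Any R1, R2 with R2/(R1+R2) = 0.348 and R1‖R2 ≤ 24.5 kΩ will meet the spec.)

R_th ≤ 24.5 kΩ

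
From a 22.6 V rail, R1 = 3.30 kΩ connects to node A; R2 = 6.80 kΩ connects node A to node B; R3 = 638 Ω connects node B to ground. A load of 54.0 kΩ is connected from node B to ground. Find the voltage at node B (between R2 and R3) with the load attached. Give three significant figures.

At node B, R3 is in parallel with the load: R3‖R_L = 630.6 Ω.
Below node A the resistance is R2 + (R3‖R_L) = 7431 Ω, so V_A = 22.6 × 7431/10730 = 15.65 V.
Then V_B = V_A × (R3‖R_L)/(R2 + R3‖R_L) = 15.65 × 630.6/7431 = 1.33 V.

V ≈ 1.33 V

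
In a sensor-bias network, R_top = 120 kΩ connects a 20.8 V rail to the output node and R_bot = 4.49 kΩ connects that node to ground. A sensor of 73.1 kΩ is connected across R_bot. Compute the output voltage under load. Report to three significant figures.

The load sits in parallel with R_bot: R_bot‖R_L = (4.49 × 73.1) / (4.49 + 73.1) = 4.230 kΩ.
V_out = 20.8 × 4.230 / (120 + 4.230) = 20.8 × 4.230/124.2 = 0.708 V.

V_out ≈ 0.708 V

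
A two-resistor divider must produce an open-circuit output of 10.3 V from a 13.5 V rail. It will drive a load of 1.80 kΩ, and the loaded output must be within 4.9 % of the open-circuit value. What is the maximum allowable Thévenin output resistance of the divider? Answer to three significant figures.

R_th ≤ 92.7 Ω

Loading drop = R_th/(R_th + R_L) ≤ 0.0490, so R_th ≤ R_L · ε/(1−ε) = 1.80 kΩ × 0.0490/0.9510 = 92.7 Ω.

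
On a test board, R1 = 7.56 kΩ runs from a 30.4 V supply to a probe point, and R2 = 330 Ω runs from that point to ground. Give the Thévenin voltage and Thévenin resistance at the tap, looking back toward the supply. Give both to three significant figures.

V_th = 1.27 V, R_th = 316 Ω

V_th is the open-circuit tap voltage: 30.4 × 330/(7560 + 330) = 1.27 V.
With the supply zeroed, R1 and R2 appear in parallel from the tap: R_th = R1‖R2 = (7560 × 330)/7890 = 316 Ω.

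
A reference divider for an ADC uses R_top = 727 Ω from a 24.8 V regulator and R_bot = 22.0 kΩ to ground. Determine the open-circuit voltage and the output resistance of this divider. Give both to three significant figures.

V_th is the open-circuit tap voltage: 24.8 × 22000/(727 + 22000) = 24.0 V.
With the supply zeroed, R_top and R_bot appear in parallel from the tap: R_th = R_top‖R_bot = (727 × 22000)/22730 = 704 Ω.

V_th = 24.0 V, R_th = 704 Ω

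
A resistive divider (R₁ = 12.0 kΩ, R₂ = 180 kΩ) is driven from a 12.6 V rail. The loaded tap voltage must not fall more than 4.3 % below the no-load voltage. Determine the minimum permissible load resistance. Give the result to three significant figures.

Output resistance R_th = R₁‖R₂ = (12.0 × 180)/192.0 = 11.25 kΩ.
The fractional drop is R_th/(R_th + R_L); requiring this ≤ 0.0430 gives R_L ≥ R_th(1/0.0430 − 1) = 11.25 × 22.26 = 250 kΩ.

R_L(min) ≈ 250 kΩ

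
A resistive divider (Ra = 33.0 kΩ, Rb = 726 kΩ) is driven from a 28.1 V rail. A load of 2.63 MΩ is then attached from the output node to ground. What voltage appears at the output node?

V_out ≈ 26.6 V

The load sits in parallel with Rb: Rb‖R_L = (726 × 2630) / (726 + 2630) = 568.9 kΩ.
V_out = 28.1 × 568.9 / (33.0 + 568.9) = 28.1 × 568.9/601.9 = 26.6 V.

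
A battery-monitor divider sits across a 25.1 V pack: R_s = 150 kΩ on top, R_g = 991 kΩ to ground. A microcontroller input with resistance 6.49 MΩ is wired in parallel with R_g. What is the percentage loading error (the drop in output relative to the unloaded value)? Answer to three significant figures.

1.97 %

The divider's output (Thévenin) resistance is R_s‖R_g = 130.3 kΩ.
Fractional drop under load = R_th/(R_th + R_L) = 130.3 / (130.3 + 6490) = 0.01968.
So the output falls by 1.97 %.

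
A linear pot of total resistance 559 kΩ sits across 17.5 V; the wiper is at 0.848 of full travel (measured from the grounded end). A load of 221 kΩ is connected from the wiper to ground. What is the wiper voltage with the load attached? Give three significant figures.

The wiper splits the pot into (1−α)R = 84.97 kΩ above and αR = 474.0 kΩ below.
Lower section ‖ load = 150.7 kΩ.
V_wiper = 17.5 × 150.7/(84.97 + 150.7) = 11.2 V.

V ≈ 11.2 V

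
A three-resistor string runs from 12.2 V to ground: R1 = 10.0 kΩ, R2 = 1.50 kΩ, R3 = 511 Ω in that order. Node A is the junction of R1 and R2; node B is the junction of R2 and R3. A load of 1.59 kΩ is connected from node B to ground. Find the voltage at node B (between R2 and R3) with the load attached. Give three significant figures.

At node B, R3 is in parallel with the load: R3‖R_L = 386.7 Ω.
Below node A the resistance is R2 + (R3‖R_L) = 1887 Ω, so V_A = 12.2 × 1887/11890 = 1.936 V.
Then V_B = V_A × (R3‖R_L)/(R2 + R3‖R_L) = 1.936 × 386.7/1887 = 0.397 V.

V ≈ 0.397 V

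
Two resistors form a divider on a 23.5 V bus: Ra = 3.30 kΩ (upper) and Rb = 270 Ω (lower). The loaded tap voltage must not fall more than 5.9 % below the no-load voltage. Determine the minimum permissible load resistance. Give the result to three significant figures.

Output resistance R_th = Ra‖Rb = (3300 × 270)/3570 = 249.6 Ω.
The fractional drop is R_th/(R_th + R_L); requiring this ≤ 0.0590 gives R_L ≥ R_th(1/0.0590 − 1) = 249.6 × 15.95 = 3.98 kΩ.

R_L(min) ≈ 3.98 kΩ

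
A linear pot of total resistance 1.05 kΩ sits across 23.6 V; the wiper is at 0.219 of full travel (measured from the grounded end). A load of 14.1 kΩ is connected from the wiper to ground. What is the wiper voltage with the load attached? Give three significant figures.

V ≈ 5.10 V

The wiper splits the pot into (1−α)R = 820.1 Ω above and αR = 229.9 Ω below.
Lower section ‖ load = 226.3 Ω.
V_wiper = 23.6 × 226.3/(820.1 + 226.3) = 5.10 V.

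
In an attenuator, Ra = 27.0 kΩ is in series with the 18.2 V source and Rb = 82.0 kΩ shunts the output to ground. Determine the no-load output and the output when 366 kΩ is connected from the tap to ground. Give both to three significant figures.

Open-circuit: V = 18.2 × 82.0/(27.0 + 82.0) = 13.7 V.
With the load, Rb becomes Rb‖R_L = 66.99 kΩ, so V = 18.2 × 66.99/93.99 = 13.0 V.

Unloaded: 13.7 V; loaded: 13.0 V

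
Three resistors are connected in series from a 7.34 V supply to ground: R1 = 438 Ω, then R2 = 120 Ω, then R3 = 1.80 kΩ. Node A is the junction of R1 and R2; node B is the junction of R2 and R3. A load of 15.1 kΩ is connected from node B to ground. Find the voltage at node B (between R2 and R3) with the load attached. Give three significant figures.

V ≈ 5.45 V

At node B, R3 is in parallel with the load: R3‖R_L = 1608 Ω.
Below node A the resistance is R2 + (R3‖R_L) = 1728 Ω, so V_A = 7.34 × 1728/2166 = 5.856 V.
Then V_B = V_A × (R3‖R_L)/(R2 + R3‖R_L) = 5.856 × 1608/1728 = 5.45 V.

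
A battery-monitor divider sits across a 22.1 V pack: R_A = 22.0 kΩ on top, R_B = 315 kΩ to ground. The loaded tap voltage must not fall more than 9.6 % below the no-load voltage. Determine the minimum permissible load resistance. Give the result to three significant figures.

R_L(min) ≈ 194 kΩ

Output resistance R_th = R_A‖R_B = (22.0 × 315)/337.0 = 20.56 kΩ.
The fractional drop is R_th/(R_th + R_L); requiring this ≤ 0.0960 gives R_L ≥ R_th(1/0.0960 − 1) = 20.56 × 9.417 = 194 kΩ.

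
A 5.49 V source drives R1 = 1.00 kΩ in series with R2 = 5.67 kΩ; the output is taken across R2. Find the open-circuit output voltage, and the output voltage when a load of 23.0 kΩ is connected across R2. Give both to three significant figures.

Open-circuit: V = 5.49 × 5.67/(1.00 + 5.67) = 4.67 V.
With the load, R2 becomes R2‖R_L = 4.549 kΩ, so V = 5.49 × 4.549/5.549 = 4.50 V.

Unloaded: 4.67 V; loaded: 4.50 V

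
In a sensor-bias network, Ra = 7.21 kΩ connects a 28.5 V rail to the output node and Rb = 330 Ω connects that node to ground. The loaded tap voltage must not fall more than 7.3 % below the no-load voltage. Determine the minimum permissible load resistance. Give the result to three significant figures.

Output resistance R_th = Ra‖Rb = (7210 × 330)/7540 = 315.6 Ω.
The fractional drop is R_th/(R_th + R_L); requiring this ≤ 0.0730 gives R_L ≥ R_th(1/0.0730 − 1) = 315.6 × 12.70 = 4.01 kΩ.

R_L(min) ≈ 4.01 kΩ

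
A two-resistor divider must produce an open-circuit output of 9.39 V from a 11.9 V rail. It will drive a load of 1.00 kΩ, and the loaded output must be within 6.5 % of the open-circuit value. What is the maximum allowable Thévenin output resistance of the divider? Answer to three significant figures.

R_th ≤ 69.5 Ω

Loading drop = R_th/(R_th + R_L) ≤ 0.0650, so R_th ≤ R_L · ε/(1−ε) = 1.00 kΩ × 0.0650/0.9350 = 69.5 Ω.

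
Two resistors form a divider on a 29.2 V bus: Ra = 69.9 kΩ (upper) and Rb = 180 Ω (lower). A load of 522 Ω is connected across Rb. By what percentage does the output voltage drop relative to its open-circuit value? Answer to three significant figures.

Unloaded V = 29.2 × 180/70080 = 0.07500 V.
Loaded: Rb‖R_L = 133.8 Ω, giving V = 29.2 × 133.8/70030 = 0.05581 V.
Drop = (0.07500 − 0.05581) / 0.07500 = 25.6 %.

25.6 %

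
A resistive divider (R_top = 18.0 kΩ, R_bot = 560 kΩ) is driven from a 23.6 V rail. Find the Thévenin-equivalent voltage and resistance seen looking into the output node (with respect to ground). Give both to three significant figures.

V_th = 22.9 V, R_th = 17.4 kΩ

V_th is the open-circuit tap voltage: 23.6 × 560/(18.0 + 560) = 22.9 V.
With the supply zeroed, R_top and R_bot appear in parallel from the tap: R_th = R_top‖R_bot = (18.0 × 560)/578.0 = 17.4 kΩ.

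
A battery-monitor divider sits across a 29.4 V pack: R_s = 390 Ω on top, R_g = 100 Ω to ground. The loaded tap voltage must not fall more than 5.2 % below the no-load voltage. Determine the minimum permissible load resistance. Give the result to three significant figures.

Output resistance R_th = R_s‖R_g = (390 × 100)/490.0 = 79.59 Ω.
The fractional drop is R_th/(R_th + R_L); requiring this ≤ 0.0520 gives R_L ≥ R_th(1/0.0520 − 1) = 79.59 × 18.23 = 1.45 kΩ.

R_L(min) ≈ 1.45 kΩ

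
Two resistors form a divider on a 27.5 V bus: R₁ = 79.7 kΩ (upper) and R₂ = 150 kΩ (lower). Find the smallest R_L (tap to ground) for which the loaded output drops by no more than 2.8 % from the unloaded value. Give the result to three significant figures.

R_L(min) ≈ 1.81 MΩ

Output resistance R_th = R₁‖R₂ = (79.7 × 150)/229.7 = 52.05 kΩ.
The fractional drop is R_th/(R_th + R_L); requiring this ≤ 0.0280 gives R_L ≥ R_th(1/0.0280 − 1) = 52.05 × 34.71 = 1.81 MΩ.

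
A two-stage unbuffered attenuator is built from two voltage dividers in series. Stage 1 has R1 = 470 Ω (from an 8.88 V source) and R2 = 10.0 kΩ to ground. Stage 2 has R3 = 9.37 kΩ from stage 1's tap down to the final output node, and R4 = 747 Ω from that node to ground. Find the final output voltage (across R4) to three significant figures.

V_out ≈ 0.600 V

Stage 2 presents R3+R4 = 10120 Ω as a load on stage 1's tap.
Stage 1's lower leg becomes R2‖(R3+R4) = 5029 Ω, so V_mid = 8.88 × 5029/5499 = 8.121 V.
Stage 2 is itself unloaded: V_out = V_mid × R4/(R3+R4) = 8.121 × 747/10120 = 0.600 V.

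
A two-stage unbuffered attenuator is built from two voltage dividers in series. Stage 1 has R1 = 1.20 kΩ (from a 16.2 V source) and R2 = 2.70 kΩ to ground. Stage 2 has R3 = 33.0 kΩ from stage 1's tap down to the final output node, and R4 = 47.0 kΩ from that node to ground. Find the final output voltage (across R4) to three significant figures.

V_out ≈ 6.52 V

Stage 2 presents R3+R4 = 80.00 kΩ as a load on stage 1's tap.
Stage 1's lower leg becomes R2‖(R3+R4) = 2.612 kΩ, so V_mid = 16.2 × 2.612/3.812 = 11.10 V.
Stage 2 is itself unloaded: V_out = V_mid × R4/(R3+R4) = 11.10 × 47.0/80.00 = 6.52 V.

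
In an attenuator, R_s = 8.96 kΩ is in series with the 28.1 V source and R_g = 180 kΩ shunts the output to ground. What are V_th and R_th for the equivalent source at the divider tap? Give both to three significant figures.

V_th is the open-circuit tap voltage: 28.1 × 180/(8.96 + 180) = 26.8 V.
With the supply zeroed, R_s and R_g appear in parallel from the tap: R_th = R_s‖R_g = (8.96 × 180)/189.0 = 8.54 kΩ.

V_th = 26.8 V, R_th = 8.54 kΩ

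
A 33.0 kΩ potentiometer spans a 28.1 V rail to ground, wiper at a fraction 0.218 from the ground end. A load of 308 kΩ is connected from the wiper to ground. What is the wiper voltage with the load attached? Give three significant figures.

The wiper splits the pot into (1−α)R = 25.81 kΩ above and αR = 7.194 kΩ below.
Lower section ‖ load = 7.030 kΩ.
V_wiper = 28.1 × 7.030/(25.81 + 7.030) = 6.02 V.

V ≈ 6.02 V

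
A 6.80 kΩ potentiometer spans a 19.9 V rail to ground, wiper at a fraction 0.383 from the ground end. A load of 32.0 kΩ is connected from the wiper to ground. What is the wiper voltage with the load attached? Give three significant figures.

The wiper splits the pot into (1−α)R = 4.196 kΩ above and αR = 2.604 kΩ below.
Lower section ‖ load = 2.408 kΩ.
V_wiper = 19.9 × 2.408/(4.196 + 2.408) = 7.26 V.

V ≈ 7.26 V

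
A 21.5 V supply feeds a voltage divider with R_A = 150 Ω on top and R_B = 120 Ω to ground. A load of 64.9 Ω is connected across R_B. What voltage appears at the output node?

The load sits in parallel with R_B: R_B‖R_L = (120 × 64.9) / (120 + 64.9) = 42.12 Ω.
V_out = 21.5 × 42.12 / (150 + 42.12) = 21.5 × 42.12/192.1 = 4.71 V.
(Unloaded it would have been 9.56 V.)

V_out ≈ 4.71 V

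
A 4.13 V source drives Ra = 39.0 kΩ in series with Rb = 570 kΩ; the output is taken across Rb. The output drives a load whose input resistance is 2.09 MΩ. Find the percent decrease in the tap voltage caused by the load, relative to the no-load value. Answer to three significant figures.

The divider's output (Thévenin) resistance is Ra‖Rb = 36.50 kΩ.
Fractional drop under load = R_th/(R_th + R_L) = 36.50 / (36.50 + 2090) = 0.01717.
So the output falls by 1.72 %.

1.72 %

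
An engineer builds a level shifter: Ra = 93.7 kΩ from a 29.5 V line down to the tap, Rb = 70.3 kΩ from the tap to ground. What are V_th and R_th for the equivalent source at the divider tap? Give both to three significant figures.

V_th is the open-circuit tap voltage: 29.5 × 70.3/(93.7 + 70.3) = 12.6 V.
With the supply zeroed, Ra and Rb appear in parallel from the tap: R_th = Ra‖Rb = (93.7 × 70.3)/164.0 = 40.2 kΩ.

V_th = 12.6 V, R_th = 40.2 kΩ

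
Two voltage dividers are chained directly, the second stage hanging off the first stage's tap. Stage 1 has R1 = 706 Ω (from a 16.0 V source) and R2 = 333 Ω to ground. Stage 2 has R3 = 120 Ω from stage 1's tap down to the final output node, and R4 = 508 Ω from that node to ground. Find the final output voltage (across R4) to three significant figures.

V_out ≈ 3.05 V

Stage 2 presents R3+R4 = 628.0 Ω as a load on stage 1's tap.
Stage 1's lower leg becomes R2‖(R3+R4) = 217.6 Ω, so V_mid = 16.0 × 217.6/923.6 = 3.770 V.
Stage 2 is itself unloaded: V_out = V_mid × R4/(R3+R4) = 3.770 × 508/628.0 = 3.05 V.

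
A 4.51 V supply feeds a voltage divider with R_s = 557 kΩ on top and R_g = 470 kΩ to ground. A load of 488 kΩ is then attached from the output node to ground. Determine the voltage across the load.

The load sits in parallel with R_g: R_g‖R_L = (470 × 488) / (470 + 488) = 239.4 kΩ.
V_out = 4.51 × 239.4 / (557 + 239.4) = 4.51 × 239.4/796.4 = 1.36 V.

V_out ≈ 1.36 V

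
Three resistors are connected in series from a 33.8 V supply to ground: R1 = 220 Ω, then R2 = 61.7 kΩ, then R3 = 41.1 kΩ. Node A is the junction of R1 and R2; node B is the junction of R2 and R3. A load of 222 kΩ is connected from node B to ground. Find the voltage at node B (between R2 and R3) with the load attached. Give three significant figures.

At node B, R3 is in parallel with the load: R3‖R_L = 34680 Ω.
Below node A the resistance is R2 + (R3‖R_L) = 96380 Ω, so V_A = 33.8 × 96380/96600 = 33.72 V.
Then V_B = V_A × (R3‖R_L)/(R2 + R3‖R_L) = 33.72 × 34680/96380 = 12.1 V.

V ≈ 12.1 V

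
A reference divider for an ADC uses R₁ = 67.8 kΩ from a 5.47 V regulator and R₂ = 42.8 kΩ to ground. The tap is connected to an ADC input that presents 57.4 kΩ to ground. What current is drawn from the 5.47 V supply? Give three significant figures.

I ≈ 0.0593 mA

R₂‖R_L = 24.52 kΩ, so the source sees R₁ + R₂‖R_L = 92.32 kΩ.
I = 5.47 V / 92.32 kΩ = 0.0593 mA.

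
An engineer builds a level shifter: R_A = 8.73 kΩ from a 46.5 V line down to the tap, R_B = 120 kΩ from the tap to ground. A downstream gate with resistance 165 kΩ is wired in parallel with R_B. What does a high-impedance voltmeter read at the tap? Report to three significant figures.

V_out ≈ 41.3 V

The load sits in parallel with R_B: R_B‖R_L = (120 × 165) / (120 + 165) = 69.47 kΩ.
V_out = 46.5 × 69.47 / (8.73 + 69.47) = 46.5 × 69.47/78.20 = 41.3 V.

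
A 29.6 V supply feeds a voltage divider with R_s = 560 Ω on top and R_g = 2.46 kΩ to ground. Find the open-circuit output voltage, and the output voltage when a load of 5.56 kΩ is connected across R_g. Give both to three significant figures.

Open-circuit: V = 29.6 × 2460/(560 + 2460) = 24.1 V.
With the load, R_g becomes R_g‖R_L = 1705 Ω, so V = 29.6 × 1705/2265 = 22.3 V.

Unloaded: 24.1 V; loaded: 22.3 V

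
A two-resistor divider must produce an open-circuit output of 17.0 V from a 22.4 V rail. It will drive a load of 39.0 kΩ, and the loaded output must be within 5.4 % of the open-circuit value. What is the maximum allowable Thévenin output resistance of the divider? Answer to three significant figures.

Loading drop = R_th/(R_th + R_L) ≤ 0.0540, so R_th ≤ R_L · ε/(1−ε) = 39.0 kΩ × 0.0540/0.9460 = 2.23 kΩ.

R_th ≤ 2.23 kΩ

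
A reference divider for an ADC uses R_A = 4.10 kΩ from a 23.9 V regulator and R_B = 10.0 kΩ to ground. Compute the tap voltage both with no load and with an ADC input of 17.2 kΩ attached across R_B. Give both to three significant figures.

Open-circuit: V = 23.9 × 10.0/(4.10 + 10.0) = 17.0 V.
With the load, R_B becomes R_B‖R_L = 6.324 kΩ, so V = 23.9 × 6.324/10.42 = 14.5 V.

Unloaded: 17.0 V; loaded: 14.5 V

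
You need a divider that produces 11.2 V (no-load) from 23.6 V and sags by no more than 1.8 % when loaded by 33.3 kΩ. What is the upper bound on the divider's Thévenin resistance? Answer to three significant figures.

R_th ≤ 610 Ω

Loading drop = R_th/(R_th + R_L) ≤ 0.0180, so R_th ≤ R_L · ε/(1−ε) = 33.3 kΩ × 0.0180/0.9820 = 610 Ω.
(Any R1, R2 with R2/(R1+R2) = 0.475 and R1‖R2 ≤ 610 Ω will meet the spec.)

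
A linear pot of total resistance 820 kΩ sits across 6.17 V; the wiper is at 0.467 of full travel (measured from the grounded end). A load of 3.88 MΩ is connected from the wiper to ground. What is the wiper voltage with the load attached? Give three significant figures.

The wiper splits the pot into (1−α)R = 437.1 kΩ above and αR = 382.9 kΩ below.
Lower section ‖ load = 348.5 kΩ.
V_wiper = 6.17 × 348.5/(437.1 + 348.5) = 2.74 V.

V ≈ 2.74 V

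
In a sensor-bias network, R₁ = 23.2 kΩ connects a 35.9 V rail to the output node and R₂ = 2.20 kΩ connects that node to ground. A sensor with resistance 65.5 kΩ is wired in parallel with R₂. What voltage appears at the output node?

The load sits in parallel with R₂: R₂‖R_L = (2.20 × 65.5) / (2.20 + 65.5) = 2.129 kΩ.
V_out = 35.9 × 2.129 / (23.2 + 2.129) = 35.9 × 2.129/25.33 = 3.02 V.

V_out ≈ 3.02 V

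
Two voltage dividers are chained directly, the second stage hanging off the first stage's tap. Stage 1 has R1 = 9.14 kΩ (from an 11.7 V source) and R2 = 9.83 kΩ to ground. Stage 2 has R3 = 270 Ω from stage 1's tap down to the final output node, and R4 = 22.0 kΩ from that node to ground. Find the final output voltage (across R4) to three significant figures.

V_out ≈ 4.94 V

Stage 2 presents R3+R4 = 22270 Ω as a load on stage 1's tap.
Stage 1's lower leg becomes R2‖(R3+R4) = 6820 Ω, so V_mid = 11.7 × 6820/15960 = 5.000 V.
Stage 2 is itself unloaded: V_out = V_mid × R4/(R3+R4) = 5.000 × 22000/22270 = 4.94 V.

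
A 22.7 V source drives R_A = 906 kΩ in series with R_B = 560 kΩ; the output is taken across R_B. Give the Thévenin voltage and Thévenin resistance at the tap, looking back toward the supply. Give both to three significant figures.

V_th is the open-circuit tap voltage: 22.7 × 560/(906 + 560) = 8.67 V.
With the supply zeroed, R_A and R_B appear in parallel from the tap: R_th = R_A‖R_B = (906 × 560)/1466 = 346 kΩ.

V_th = 8.67 V, R_th = 346 kΩ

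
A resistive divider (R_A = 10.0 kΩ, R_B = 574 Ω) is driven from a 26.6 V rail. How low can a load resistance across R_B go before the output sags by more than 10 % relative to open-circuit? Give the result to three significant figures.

R_L(min) ≈ 4.89 kΩ

Output resistance R_th = R_A‖R_B = (10000 × 574)/10570 = 542.8 Ω.
The fractional drop is R_th/(R_th + R_L); requiring this ≤ 0.100 gives R_L ≥ R_th(1/0.100 − 1) = 542.8 × 9.000 = 4.89 kΩ.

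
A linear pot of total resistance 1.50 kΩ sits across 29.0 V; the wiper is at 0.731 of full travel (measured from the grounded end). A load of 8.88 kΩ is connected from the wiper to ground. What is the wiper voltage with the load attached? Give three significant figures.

The wiper splits the pot into (1−α)R = 403.5 Ω above and αR = 1096 Ω below.
Lower section ‖ load = 976.0 Ω.
V_wiper = 29.0 × 976.0/(403.5 + 976.0) = 20.5 V.

V ≈ 20.5 V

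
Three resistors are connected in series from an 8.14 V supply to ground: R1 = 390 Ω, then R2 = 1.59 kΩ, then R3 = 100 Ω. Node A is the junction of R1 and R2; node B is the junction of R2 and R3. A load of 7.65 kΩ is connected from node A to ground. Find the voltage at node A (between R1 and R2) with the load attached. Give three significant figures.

Below node A the series string R2+R3 = 1690 Ω sits in parallel with the 7650 Ω load: 1384 Ω.
V_A = 8.14 × 1384/(390 + 1384) = 6.35 V.

V ≈ 6.35 V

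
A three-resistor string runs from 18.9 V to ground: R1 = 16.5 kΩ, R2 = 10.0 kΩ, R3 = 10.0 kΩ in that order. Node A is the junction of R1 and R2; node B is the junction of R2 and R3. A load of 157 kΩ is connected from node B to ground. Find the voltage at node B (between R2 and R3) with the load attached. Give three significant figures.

At node B, R3 is in parallel with the load: R3‖R_L = 9.401 kΩ.
Below node A the resistance is R2 + (R3‖R_L) = 19.40 kΩ, so V_A = 18.9 × 19.40/35.90 = 10.21 V.
Then V_B = V_A × (R3‖R_L)/(R2 + R3‖R_L) = 10.21 × 9.401/19.40 = 4.95 V.

V ≈ 4.95 V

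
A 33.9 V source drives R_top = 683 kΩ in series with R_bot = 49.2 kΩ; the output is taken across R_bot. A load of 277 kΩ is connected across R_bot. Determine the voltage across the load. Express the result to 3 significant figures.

The load sits in parallel with R_bot: R_bot‖R_L = (49.2 × 277) / (49.2 + 277) = 41.78 kΩ.
V_out = 33.9 × 41.78 / (683 + 41.78) = 33.9 × 41.78/724.8 = 1.95 V.
(Unloaded it would have been 2.28 V.)

V_out ≈ 1.95 V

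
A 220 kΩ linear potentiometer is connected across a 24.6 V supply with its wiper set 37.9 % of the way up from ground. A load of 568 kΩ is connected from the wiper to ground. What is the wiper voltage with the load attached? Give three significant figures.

The wiper splits the pot into (1−α)R = 136.6 kΩ above and αR = 83.38 kΩ below.
Lower section ‖ load = 72.71 kΩ.
V_wiper = 24.6 × 72.71/(136.6 + 72.71) = 8.54 V.

V ≈ 8.54 V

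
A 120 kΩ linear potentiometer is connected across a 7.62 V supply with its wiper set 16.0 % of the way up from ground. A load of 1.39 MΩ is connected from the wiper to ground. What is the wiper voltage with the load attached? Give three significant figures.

The wiper splits the pot into (1−α)R = 100.8 kΩ above and αR = 19.20 kΩ below.
Lower section ‖ load = 18.94 kΩ.
V_wiper = 7.62 × 18.94/(100.8 + 18.94) = 1.21 V.

V ≈ 1.21 V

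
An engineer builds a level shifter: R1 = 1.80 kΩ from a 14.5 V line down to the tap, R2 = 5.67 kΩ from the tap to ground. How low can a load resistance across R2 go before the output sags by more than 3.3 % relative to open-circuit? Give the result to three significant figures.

Output resistance R_th = R1‖R2 = (1.80 × 5.67)/7.470 = 1.366 kΩ.
The fractional drop is R_th/(R_th + R_L); requiring this ≤ 0.0330 gives R_L ≥ R_th(1/0.0330 − 1) = 1.366 × 29.30 = 40.0 kΩ.

R_L(min) ≈ 40.0 kΩ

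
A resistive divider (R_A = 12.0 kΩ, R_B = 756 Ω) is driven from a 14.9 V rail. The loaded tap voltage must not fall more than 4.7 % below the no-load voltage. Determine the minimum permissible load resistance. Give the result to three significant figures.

Output resistance R_th = R_A‖R_B = (12000 × 756)/12760 = 711.2 Ω.
The fractional drop is R_th/(R_th + R_L); requiring this ≤ 0.0470 gives R_L ≥ R_th(1/0.0470 − 1) = 711.2 × 20.28 = 14.4 kΩ.

R_L(min) ≈ 14.4 kΩ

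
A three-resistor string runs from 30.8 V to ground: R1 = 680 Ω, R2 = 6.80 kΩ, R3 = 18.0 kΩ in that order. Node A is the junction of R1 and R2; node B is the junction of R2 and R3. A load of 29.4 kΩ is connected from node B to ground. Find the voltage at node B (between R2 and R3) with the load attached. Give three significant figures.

V ≈ 18.4 V

At node B, R3 is in parallel with the load: R3‖R_L = 11160 Ω.
Below node A the resistance is R2 + (R3‖R_L) = 17960 Ω, so V_A = 30.8 × 17960/18640 = 29.68 V.
Then V_B = V_A × (R3‖R_L)/(R2 + R3‖R_L) = 29.68 × 11160/17960 = 18.4 V.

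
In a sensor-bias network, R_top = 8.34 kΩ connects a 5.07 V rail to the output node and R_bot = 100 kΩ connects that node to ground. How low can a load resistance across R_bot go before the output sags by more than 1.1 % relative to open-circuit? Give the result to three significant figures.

Output resistance R_th = R_top‖R_bot = (8.34 × 100)/108.3 = 7.698 kΩ.
The fractional drop is R_th/(R_th + R_L); requiring this ≤ 0.0110 gives R_L ≥ R_th(1/0.0110 − 1) = 7.698 × 89.91 = 692 kΩ.

R_L(min) ≈ 692 kΩ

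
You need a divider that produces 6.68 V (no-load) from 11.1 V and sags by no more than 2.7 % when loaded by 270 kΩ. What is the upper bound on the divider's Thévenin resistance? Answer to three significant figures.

R_th ≤ 7.49 kΩ

Loading drop = R_th/(R_th + R_L) ≤ 0.0270, so R_th ≤ R_L · ε/(1−ε) = 270 kΩ × 0.0270/0.9730 = 7.49 kΩ.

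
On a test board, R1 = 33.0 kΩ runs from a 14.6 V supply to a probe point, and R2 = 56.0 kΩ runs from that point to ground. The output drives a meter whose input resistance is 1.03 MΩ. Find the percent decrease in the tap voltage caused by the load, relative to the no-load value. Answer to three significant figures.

The divider's output (Thévenin) resistance is R1‖R2 = 20.76 kΩ.
Fractional drop under load = R_th/(R_th + R_L) = 20.76 / (20.76 + 1030) = 0.01976.
So the output falls by 1.98 %.

1.98 %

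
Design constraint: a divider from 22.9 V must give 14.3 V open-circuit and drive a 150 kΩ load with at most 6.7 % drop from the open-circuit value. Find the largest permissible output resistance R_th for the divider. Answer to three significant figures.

R_th ≤ 10.8 kΩ

Loading drop = R_th/(R_th + R_L) ≤ 0.0670, so R_th ≤ R_L · ε/(1−ε) = 150 kΩ × 0.0670/0.9330 = 10.8 kΩ.
(Any R1, R2 with R2/(R1+R2) = 0.624 and R1‖R2 ≤ 10.8 kΩ will meet the spec.)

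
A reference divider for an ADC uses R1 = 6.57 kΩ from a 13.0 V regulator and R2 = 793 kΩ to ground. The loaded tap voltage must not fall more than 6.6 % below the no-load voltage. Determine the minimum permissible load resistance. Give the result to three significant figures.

Output resistance R_th = R1‖R2 = (6.57 × 793)/799.6 = 6.516 kΩ.
The fractional drop is R_th/(R_th + R_L); requiring this ≤ 0.0660 gives R_L ≥ R_th(1/0.0660 − 1) = 6.516 × 14.15 = 92.2 kΩ.

R_L(min) ≈ 92.2 kΩ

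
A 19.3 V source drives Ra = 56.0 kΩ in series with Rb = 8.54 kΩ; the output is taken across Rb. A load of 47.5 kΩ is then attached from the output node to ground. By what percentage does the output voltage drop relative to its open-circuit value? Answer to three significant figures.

13.5 %

The divider's output (Thévenin) resistance is Ra‖Rb = 7.410 kΩ.
Fractional drop under load = R_th/(R_th + R_L) = 7.410 / (7.410 + 47.5) = 0.1349.
So the output falls by 13.5 %.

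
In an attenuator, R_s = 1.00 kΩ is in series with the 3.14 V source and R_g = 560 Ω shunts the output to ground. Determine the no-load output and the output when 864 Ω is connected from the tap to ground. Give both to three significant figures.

Unloaded: 1.13 V; loaded: 0.796 V

Open-circuit: V = 3.14 × 560/(1000 + 560) = 1.13 V.
With the load, R_g becomes R_g‖R_L = 339.8 Ω, so V = 3.14 × 339.8/1340 = 0.796 V.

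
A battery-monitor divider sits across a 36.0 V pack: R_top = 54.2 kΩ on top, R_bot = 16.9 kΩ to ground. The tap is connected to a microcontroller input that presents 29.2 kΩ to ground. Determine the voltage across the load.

V_out ≈ 5.94 V

The load sits in parallel with R_bot: R_bot‖R_L = (16.9 × 29.2) / (16.9 + 29.2) = 10.70 kΩ.
V_out = 36.0 × 10.70 / (54.2 + 10.70) = 36.0 × 10.70/64.90 = 5.94 V.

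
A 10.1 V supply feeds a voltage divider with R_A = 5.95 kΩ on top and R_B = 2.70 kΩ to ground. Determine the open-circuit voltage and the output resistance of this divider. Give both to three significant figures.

V_th is the open-circuit tap voltage: 10.1 × 2.70/(5.95 + 2.70) = 3.15 V.
With the supply zeroed, R_A and R_B appear in parallel from the tap: R_th = R_A‖R_B = (5.95 × 2.70)/8.650 = 1.86 kΩ.

V_th = 3.15 V, R_th = 1.86 kΩ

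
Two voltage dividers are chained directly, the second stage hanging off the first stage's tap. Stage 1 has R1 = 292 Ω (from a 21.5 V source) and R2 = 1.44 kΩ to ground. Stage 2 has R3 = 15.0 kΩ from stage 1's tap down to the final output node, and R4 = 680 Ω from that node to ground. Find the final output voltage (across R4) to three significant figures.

V_out ≈ 0.763 V

Stage 2 presents R3+R4 = 15680 Ω as a load on stage 1's tap.
Stage 1's lower leg becomes R2‖(R3+R4) = 1319 Ω, so V_mid = 21.5 × 1319/1611 = 17.60 V.
Stage 2 is itself unloaded: V_out = V_mid × R4/(R3+R4) = 17.60 × 680/15680 = 0.763 V.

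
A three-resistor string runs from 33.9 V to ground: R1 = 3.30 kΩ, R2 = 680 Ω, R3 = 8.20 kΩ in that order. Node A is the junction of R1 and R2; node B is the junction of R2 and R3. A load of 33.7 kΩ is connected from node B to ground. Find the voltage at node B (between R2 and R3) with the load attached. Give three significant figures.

V ≈ 21.1 V

At node B, R3 is in parallel with the load: R3‖R_L = 6595 Ω.
Below node A the resistance is R2 + (R3‖R_L) = 7275 Ω, so V_A = 33.9 × 7275/10580 = 23.32 V.
Then V_B = V_A × (R3‖R_L)/(R2 + R3‖R_L) = 23.32 × 6595/7275 = 21.1 V.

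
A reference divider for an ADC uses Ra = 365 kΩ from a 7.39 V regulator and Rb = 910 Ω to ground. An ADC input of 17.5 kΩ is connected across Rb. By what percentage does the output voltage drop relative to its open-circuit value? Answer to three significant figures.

The divider's output (Thévenin) resistance is Ra‖Rb = 907.7 Ω.
Fractional drop under load = R_th/(R_th + R_L) = 907.7 / (907.7 + 17500) = 0.04931.
So the output falls by 4.93 %.

4.93 %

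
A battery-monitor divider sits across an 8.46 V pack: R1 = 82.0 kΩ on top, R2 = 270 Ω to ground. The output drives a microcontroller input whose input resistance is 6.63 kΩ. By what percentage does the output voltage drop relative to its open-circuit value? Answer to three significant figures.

The divider's output (Thévenin) resistance is R1‖R2 = 269.1 Ω.
Fractional drop under load = R_th/(R_th + R_L) = 269.1 / (269.1 + 6630) = 0.03901.
So the output falls by 3.90 %.

3.90 %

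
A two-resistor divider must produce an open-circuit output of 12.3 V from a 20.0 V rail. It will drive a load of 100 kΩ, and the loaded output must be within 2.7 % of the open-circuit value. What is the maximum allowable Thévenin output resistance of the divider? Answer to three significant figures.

Loading drop = R_th/(R_th + R_L) ≤ 0.0270, so R_th ≤ R_L · ε/(1−ε) = 100 kΩ × 0.0270/0.9730 = 2.77 kΩ.
(Any R1, R2 with R2/(R1+R2) = 0.615 and R1‖R2 ≤ 2.77 kΩ will meet the spec.)

R_th ≤ 2.77 kΩ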